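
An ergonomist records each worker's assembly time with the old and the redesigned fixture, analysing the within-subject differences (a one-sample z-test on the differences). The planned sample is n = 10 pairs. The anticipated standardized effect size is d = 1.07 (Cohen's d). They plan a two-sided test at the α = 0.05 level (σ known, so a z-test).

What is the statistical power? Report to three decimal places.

Power ≈ 0.923

Noncentrality parameter: δ = d·√n = 1.07 × √10 = 3.3836
Critical value for a two-sided test at α = 0.05: z_{α/2} = 1.960.
Power = Φ(δ − 1.960) + Φ(−δ − 1.960) = Φ(1.424) + Φ(-5.344) = 0.9227 + 0.0000 = 0.9227.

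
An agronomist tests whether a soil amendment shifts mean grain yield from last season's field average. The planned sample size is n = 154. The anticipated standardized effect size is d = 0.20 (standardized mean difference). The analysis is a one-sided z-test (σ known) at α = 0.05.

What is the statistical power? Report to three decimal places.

Power ≈ 0.799

Noncentrality parameter: δ = d·√n = 0.20 × √154 = 2.4819
Critical value for a one-sided test at α = 0.05: z_α = 1.645.
Power = Φ(δ − 1.645) = Φ(0.837) = 0.7987.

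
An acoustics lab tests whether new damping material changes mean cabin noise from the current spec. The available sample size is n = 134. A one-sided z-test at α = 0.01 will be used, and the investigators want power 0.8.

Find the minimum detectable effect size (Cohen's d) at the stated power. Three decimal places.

Required noncentrality: δ = z_{0.01} + z_{0.20} = 2.326 + 0.842 = 3.168.
δ = d·√n ⇒ d = δ/√n = 3.168/√134 = 0.2737.

d ≈ 0.274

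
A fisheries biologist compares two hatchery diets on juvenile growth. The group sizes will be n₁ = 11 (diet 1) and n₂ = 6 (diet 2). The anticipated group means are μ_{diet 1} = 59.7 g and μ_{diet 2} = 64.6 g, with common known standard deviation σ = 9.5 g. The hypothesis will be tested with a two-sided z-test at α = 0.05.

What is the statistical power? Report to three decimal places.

Standardized effect: d = |μ_{diet 1} − μ_{diet 2}| / σ = |59.7 − 64.6| / 9.5 = 0.5158
Noncentrality parameter: δ = d / √(1/n₁ + 1/n₂) = 0.5158 / √(1/11 + 1/6) = 1.0163
Critical value for a two-sided test at α = 0.05: z_{α/2} = 1.960.
Power = Φ(δ − 1.960) + Φ(−δ − 1.960) = Φ(-0.944) + Φ(-2.976) = 0.1727 + 0.0015 = 0.1741.

Power ≈ 0.174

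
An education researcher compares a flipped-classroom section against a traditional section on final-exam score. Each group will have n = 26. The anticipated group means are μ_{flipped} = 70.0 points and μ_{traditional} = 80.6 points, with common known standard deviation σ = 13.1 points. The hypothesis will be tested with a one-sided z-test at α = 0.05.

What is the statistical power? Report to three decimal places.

Standardized effect: d = |μ_{flipped} − μ_{traditional}| / σ = |70.0 − 80.6| / 13.1 = 0.8092
Noncentrality parameter: δ = d·√(n/2) = 0.8092 × √(26/2) = 2.9175
Critical value for a one-sided test at α = 0.05: z_α = 1.645.
Power = P(Z > 1.645 − δ) = Φ(1.273) = 0.8984.

Power ≈ 0.898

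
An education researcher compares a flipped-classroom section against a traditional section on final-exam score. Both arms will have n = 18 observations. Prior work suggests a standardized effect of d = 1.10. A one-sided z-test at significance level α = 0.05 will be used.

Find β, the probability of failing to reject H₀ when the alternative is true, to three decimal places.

Noncentrality parameter: δ = d·√(n/2) = 1.10 × √(18/2) = 3.3000
Critical value for a one-sided test at α = 0.05: z_α = 1.645.
Power = Φ(δ − 1.645) = Φ(1.655) = 0.9511.
Type II error: β = 1 − power = 1 − 0.9511 = 0.0489.

β ≈ 0.049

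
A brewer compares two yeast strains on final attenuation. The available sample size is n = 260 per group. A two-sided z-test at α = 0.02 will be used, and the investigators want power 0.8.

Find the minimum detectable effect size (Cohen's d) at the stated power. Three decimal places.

Need Φ(δ − 2.326) = 0.8, so δ = 2.326 + 0.842 = 3.168.
(The second rejection-region term Φ(−δ − z_{α/2}) is negligible and dropped.)
δ = d·√(n/2) ⇒ d = δ/√(n/2) = 3.168/√(260/2) = 0.2778.

d ≈ 0.278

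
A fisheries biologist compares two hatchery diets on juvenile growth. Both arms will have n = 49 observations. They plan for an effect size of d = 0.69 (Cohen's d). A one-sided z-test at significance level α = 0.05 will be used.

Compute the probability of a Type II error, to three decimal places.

β ≈ 0.038

Noncentrality parameter: δ = d·√(n/2) = 0.69 × √(49/2) = 3.4153
One-sided α = 0.05 → critical value z_{0.05} = 1.645.
Power = Φ(δ − 1.645) = Φ(1.770) = 0.9617.
Type II error: β = 1 − power = 1 − 0.9617 = 0.0383.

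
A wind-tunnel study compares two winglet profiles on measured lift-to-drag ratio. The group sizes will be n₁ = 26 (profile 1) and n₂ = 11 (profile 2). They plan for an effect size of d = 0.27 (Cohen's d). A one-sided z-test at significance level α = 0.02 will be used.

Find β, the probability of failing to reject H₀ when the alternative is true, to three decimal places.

Noncentrality parameter: δ = d / √(1/n₁ + 1/n₂) = 0.27 / √(1/26 + 1/11) = 0.7507
One-sided α = 0.02 → critical value z_{0.02} = 2.054.
Power = P(Z > 2.054 − δ) = Φ(-1.303) = 0.0963.
Type II error: β = 1 − power = 1 − 0.0963 = 0.9037.

β ≈ 0.904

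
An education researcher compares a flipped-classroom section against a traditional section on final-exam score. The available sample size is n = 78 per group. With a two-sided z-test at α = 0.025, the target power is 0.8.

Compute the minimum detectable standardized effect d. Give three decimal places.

d ≈ 0.494

Required noncentrality: δ = z_{0.0125} + z_{0.20} = 2.241 + 0.842 = 3.083.
(The second rejection-region term Φ(−δ − z_{α/2}) is negligible and dropped.)
δ = d·√(n/2) ⇒ d = δ/√(n/2) = 3.083/√(78/2) = 0.4937.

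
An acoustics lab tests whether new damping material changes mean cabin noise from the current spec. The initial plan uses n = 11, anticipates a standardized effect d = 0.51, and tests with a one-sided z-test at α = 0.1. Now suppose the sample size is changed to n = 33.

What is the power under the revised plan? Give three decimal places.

Power ≈ 0.950

With n = 33: δ = d·√n = 0.51 × √33 = 2.9297. Critical value z_{0.1} = 1.282.
Revised power = P(Z > 1.282 − δ) = Φ(1.648) = 0.9503.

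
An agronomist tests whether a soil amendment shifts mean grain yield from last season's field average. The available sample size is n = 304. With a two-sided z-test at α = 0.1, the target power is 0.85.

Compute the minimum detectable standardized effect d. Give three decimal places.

Need Φ(δ − 1.645) = 0.85, so δ = 1.645 + 1.036 = 2.681.
(The second rejection-region term Φ(−δ − z_{α/2}) is negligible and dropped.)
δ = d·√n ⇒ d = δ/√n = 2.681/√304 = 0.1538.

d ≈ 0.154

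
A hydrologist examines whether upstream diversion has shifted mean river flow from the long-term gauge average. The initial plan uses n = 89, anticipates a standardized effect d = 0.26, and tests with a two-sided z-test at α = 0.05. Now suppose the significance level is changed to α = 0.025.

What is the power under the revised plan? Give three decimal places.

δ = d·√n = 0.26 × √89 = 2.4528 (unchanged). New critical value: z_{0.0125} = 2.241.
Revised power = Φ(δ − 2.241) + Φ(−δ − 2.241) = Φ(0.211) + Φ(-4.694) = 0.5837 + 0.0000 = 0.5837.

Power ≈ 0.584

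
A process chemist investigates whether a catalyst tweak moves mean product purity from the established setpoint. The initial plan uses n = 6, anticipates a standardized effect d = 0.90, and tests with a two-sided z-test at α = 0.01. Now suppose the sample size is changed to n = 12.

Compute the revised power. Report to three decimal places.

Power ≈ 0.706

With n = 12: δ = d·√n = 0.90 × √12 = 3.1177. Critical value z_{0.005} = 2.576.
Revised power = Φ(δ − 2.576) + Φ(−δ − 2.576) = Φ(0.542) + Φ(-5.694) = 0.7060 + 0.0000 = 0.7060.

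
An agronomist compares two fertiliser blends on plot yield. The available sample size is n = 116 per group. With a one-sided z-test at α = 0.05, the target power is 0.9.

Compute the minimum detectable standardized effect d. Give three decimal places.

d ≈ 0.384

Need Φ(δ − 1.645) = 0.9, so δ = 1.645 + 1.282 = 2.926.
δ = d·√(n/2) ⇒ d = δ/√(n/2) = 2.926/√(116/2) = 0.3843.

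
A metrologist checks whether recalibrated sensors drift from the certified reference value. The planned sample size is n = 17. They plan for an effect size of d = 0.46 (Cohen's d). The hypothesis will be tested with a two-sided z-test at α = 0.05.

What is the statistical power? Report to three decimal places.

Noncentrality parameter: δ = d·√n = 0.46 × √17 = 1.8966
Two-sided α = 0.05 → critical value z_{0.025} = 1.960.
Power = Φ(δ − 1.960) + Φ(−δ − 1.960) = Φ(-0.063) + Φ(-3.857) = 0.4747 + 0.0001 = 0.4748.

Power ≈ 0.475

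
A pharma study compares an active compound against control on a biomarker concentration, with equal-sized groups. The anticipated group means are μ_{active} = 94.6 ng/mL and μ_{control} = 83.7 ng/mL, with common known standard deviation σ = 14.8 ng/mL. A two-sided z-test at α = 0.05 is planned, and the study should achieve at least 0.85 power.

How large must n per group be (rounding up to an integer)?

n = 34 per group

Standardized effect: d = |μ_{active} − μ_{control}| / σ = |94.6 − 83.7| / 14.8 = 0.7365
Set Φ(δ − 1.960) = 0.85; then δ − 1.960 = Φ⁻¹(0.85) = 1.036, giving δ = 2.996.
(For δ > 0 the lower-tail rejection region contributes negligibly to power, so the one-term inversion is standard.)
δ = d·√(n/2) ⇒ n = 2(δ/d)² = 2 × (2.996 / 0.7365)² = 33.11.
Rounding up, n = 34 per group.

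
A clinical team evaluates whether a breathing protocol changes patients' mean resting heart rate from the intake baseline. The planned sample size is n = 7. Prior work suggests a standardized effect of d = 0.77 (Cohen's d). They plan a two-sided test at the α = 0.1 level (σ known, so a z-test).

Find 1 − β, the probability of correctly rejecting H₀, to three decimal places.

Power ≈ 0.653

Noncentrality parameter: δ = d·√n = 0.77 × √7 = 2.0372
Critical value for a two-sided test at α = 0.1: z_{α/2} = 1.645.
Power = Φ(δ − 1.645) + Φ(−δ − 1.645) = Φ(0.392) + Φ(-3.682) = 0.6526 + 0.0001 = 0.6527.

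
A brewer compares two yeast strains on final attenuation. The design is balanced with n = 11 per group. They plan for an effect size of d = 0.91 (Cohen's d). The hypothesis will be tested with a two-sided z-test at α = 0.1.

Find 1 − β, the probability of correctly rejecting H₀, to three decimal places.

Noncentrality parameter: δ = d·√(n/2) = 0.91 × √(11/2) = 2.1341
Critical value for a two-sided test at α = 0.1: z_{α/2} = 1.645.
Power = Φ(δ − 1.645) + Φ(−δ − 1.645) = Φ(0.489) + Φ(-3.779) = 0.6877 + 0.0001 = 0.6878.

Power ≈ 0.688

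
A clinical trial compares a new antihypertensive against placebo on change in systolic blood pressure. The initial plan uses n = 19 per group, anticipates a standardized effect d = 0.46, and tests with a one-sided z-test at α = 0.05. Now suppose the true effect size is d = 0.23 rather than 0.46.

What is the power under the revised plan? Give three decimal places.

With d = 0.23: δ = d·√(n/2) = 0.23 × √(19/2) = 0.7089. Critical value z_{0.05} = 1.645.
Revised power = P(Z > 1.645 − δ) = Φ(-0.936) = 0.1747.

Power ≈ 0.175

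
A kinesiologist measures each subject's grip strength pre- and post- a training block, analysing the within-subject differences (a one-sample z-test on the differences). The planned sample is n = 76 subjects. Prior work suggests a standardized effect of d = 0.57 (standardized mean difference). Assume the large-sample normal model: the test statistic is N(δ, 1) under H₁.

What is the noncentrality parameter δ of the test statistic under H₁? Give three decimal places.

δ ≈ 4.969

δ = d·√n = 0.57 × √76 = 4.9691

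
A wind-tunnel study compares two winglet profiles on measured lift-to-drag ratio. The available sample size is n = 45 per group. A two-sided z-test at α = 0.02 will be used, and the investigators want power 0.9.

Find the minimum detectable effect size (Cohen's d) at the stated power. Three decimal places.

Need Φ(δ − 2.326) = 0.9, so δ = 2.326 + 1.282 = 3.608.
(Lower-tail contribution to power is negligible for δ > 0.)
δ = d·√(n/2) ⇒ d = δ/√(n/2) = 3.608/√(45/2) = 0.7606.

d ≈ 0.761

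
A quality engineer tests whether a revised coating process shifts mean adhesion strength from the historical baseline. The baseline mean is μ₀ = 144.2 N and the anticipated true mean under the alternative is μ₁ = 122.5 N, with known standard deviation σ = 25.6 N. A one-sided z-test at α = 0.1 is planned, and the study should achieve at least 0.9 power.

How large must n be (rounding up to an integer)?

Standardized effect: d = |μ₁ − μ₀| / σ = |122.5 − 144.2| / 25.6 = 0.8477
Set Φ(δ − 1.282) = 0.9; then δ − 1.282 = Φ⁻¹(0.9) = 1.282, giving δ = 2.563.
δ = d·√n ⇒ n = (δ/d)² = (2.563 / 0.8477)² = 9.14.
Rounding up, n = 10.

n = 10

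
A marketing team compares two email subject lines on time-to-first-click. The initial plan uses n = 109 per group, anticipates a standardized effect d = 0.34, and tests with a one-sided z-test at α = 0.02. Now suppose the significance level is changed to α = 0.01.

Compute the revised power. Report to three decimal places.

Power ≈ 0.573

δ = d·√(n/2) = 0.34 × √(109/2) = 2.5100 (unchanged). New critical value: z_{0.01} = 2.326.
Revised power = P(Z > 2.326 − δ) = Φ(0.184) = 0.5729.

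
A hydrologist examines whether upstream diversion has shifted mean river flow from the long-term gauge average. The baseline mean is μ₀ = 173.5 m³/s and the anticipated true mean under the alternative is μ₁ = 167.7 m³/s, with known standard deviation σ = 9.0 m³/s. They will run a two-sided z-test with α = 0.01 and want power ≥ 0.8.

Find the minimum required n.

Standardized effect: d = |μ₁ − μ₀| / σ = |167.7 − 173.5| / 9.0 = 0.6444
For power 0.8 need Φ(δ − z_{0.005}) = 0.8, so δ = z_{0.005} + z_{0.20} = 2.576 + 0.842 = 3.417.
(The Φ(−δ − z_{α/2}) term is vanishingly small for δ > 0 and is dropped in the standard sample-size formula.)
δ = d·√n ⇒ n = (δ/d)² = (3.417 / 0.6444)² = 28.12.
Round up to the next whole unit.

n = 29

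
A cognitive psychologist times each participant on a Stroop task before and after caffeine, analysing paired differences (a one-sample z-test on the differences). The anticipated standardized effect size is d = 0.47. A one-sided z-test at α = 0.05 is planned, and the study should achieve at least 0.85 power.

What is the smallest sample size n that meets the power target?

n = 33

For power 0.85 need Φ(δ − z_{0.05}) = 0.85, so δ = z_{0.05} + z_{0.15} = 1.645 + 1.036 = 2.681.
δ = d·√n ⇒ n = (δ/d)² = (2.681 / 0.47)² = 32.55.
Round up to the next whole unit.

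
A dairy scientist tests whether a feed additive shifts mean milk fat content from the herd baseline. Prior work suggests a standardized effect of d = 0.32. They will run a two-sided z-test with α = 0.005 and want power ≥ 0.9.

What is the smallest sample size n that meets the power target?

n = 164

Set Φ(δ − 2.807) = 0.9; then δ − 2.807 = Φ⁻¹(0.9) = 1.282, giving δ = 4.089.
(For δ > 0 the lower-tail rejection region contributes negligibly to power, so the one-term inversion is standard.)
δ = d·√n ⇒ n = (δ/d)² = (4.089 / 0.32)² = 163.25.
Round up to the next whole unit.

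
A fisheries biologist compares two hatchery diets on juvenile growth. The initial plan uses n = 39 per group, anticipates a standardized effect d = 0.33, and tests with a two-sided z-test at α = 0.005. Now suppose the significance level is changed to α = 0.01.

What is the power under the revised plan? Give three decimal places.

δ = d·√(n/2) = 0.33 × √(39/2) = 1.4572 (unchanged). New critical value: z_{0.005} = 2.576.
Revised power = Φ(δ − 2.576) + Φ(−δ − 2.576) = Φ(-1.119) + Φ(-4.033) = 0.1317 + 0.0000 = 0.1317.

Power ≈ 0.132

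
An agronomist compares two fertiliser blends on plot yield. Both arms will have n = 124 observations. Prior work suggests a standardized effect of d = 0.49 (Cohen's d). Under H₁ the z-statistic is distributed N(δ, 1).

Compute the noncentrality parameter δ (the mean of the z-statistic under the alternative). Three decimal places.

δ ≈ 3.858

The noncentrality parameter scales effect size by the design's sample-size factor: δ = d·√(n/2) = 0.49 × √(124/2) = 3.8583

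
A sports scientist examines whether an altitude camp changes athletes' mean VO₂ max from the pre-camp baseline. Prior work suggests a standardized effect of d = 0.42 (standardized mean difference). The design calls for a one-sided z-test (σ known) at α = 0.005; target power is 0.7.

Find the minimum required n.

Set Φ(δ − 2.576) = 0.7; then δ − 2.576 = Φ⁻¹(0.7) = 0.524, giving δ = 3.100.
δ = d·√n ⇒ n = (δ/d)² = (3.100 / 0.42)² = 54.49.
Rounding up, n = 55.

n = 55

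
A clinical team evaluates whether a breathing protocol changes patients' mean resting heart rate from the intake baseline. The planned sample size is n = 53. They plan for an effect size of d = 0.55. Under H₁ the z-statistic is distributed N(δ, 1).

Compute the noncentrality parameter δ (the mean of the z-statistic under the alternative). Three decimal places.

δ ≈ 4.004

δ = d·√n = 0.55 × √53 = 4.0041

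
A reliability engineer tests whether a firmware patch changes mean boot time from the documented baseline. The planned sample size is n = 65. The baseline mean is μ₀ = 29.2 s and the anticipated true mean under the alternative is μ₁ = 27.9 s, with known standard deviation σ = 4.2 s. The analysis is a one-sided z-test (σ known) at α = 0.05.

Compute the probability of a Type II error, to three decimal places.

Standardized effect: d = |μ₁ − μ₀| / σ = |27.9 − 29.2| / 4.2 = 0.3095
Noncentrality parameter: δ = d·√n = 0.3095 × √65 = 2.4955
Critical value for a one-sided test at α = 0.05: z_α = 1.645.
Power = Φ(δ − 1.645) = Φ(0.851) = 0.8025.
Type II error: β = 1 − power = 1 − 0.8025 = 0.1975.

β ≈ 0.197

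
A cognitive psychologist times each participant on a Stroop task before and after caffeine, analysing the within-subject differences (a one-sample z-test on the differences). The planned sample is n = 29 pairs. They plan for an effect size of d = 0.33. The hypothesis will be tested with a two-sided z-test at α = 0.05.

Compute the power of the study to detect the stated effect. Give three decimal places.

Noncentrality parameter: δ = d·√n = 0.33 × √29 = 1.7771
Two-sided α = 0.05 → critical value z_{0.025} = 1.960.
Power = Φ(δ − 1.960) + Φ(−δ − 1.960) = Φ(-0.183) + Φ(-3.737) = 0.4275 + 0.0001 = 0.4275.

Power ≈ 0.428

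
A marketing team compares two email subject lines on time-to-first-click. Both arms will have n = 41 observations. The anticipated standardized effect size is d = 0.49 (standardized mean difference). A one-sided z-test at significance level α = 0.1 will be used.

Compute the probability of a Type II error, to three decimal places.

Noncentrality parameter: δ = d·√(n/2) = 0.49 × √(41/2) = 2.2186
One-sided α = 0.1 → critical value z_{0.1} = 1.282.
Power = P(Z > 1.282 − δ) = Φ(0.937) = 0.8256.
Type II error: β = 1 − power = 1 − 0.8256 = 0.1744.

β ≈ 0.174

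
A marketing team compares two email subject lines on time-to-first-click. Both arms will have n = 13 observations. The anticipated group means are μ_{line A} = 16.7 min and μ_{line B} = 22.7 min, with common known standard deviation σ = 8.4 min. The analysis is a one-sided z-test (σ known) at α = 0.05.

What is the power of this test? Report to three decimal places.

Power ≈ 0.570

Standardized effect: d = |μ_{line A} − μ_{line B}| / σ = |16.7 − 22.7| / 8.4 = 0.7143
Noncentrality parameter: δ = d·√(n/2) = 0.7143 × √(13/2) = 1.8211
Critical value for a one-sided test at α = 0.05: z_α = 1.645.
Power = Φ(δ − 1.645) = Φ(0.176) = 0.5699.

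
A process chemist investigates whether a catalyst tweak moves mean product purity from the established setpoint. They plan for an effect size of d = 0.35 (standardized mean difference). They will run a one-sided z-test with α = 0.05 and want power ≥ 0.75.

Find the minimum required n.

For power 0.75 need Φ(δ − z_{0.05}) = 0.75, so δ = z_{0.05} + z_{0.25} = 1.645 + 0.674 = 2.319.
δ = d·√n ⇒ n = (δ/d)² = (2.319 / 0.35)² = 43.91.
Round up to the next whole unit.

n = 44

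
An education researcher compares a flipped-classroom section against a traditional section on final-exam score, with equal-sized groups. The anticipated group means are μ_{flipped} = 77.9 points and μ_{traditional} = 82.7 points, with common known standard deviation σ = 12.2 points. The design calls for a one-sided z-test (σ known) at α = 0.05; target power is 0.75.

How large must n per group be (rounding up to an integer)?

Standardized effect: d = |μ_{flipped} − μ_{traditional}| / σ = |77.9 − 82.7| / 12.2 = 0.3934
Set Φ(δ − 1.645) = 0.75; then δ − 1.645 = Φ⁻¹(0.75) = 0.674, giving δ = 2.319.
δ = d·√(n/2) ⇒ n = 2(δ/d)² = 2 × (2.319 / 0.3934)² = 69.50.
Round up to the next whole unit.

n = 70 per group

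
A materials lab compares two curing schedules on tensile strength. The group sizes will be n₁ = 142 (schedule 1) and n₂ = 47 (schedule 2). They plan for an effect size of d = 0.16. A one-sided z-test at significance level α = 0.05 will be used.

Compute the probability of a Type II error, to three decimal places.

Noncentrality parameter: λ = d / √(1/n₁ + 1/n₂) = 0.16 / √(1/142 + 1/47) = 0.9508
One-sided α = 0.05 → critical value z_{0.05} = 1.645.
Power = Φ(λ − 1.645) = Φ(-0.694) = 0.2438.
Type II error: β = 1 − power = 1 − 0.2438 = 0.7562.

β ≈ 0.756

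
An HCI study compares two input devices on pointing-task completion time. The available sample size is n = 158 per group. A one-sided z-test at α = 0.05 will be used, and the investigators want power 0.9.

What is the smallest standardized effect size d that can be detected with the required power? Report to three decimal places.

Required noncentrality: δ = z_{0.05} + z_{0.10} = 1.645 + 1.282 = 2.926.
δ = d·√(n/2) ⇒ d = δ/√(n/2) = 2.926/√(158/2) = 0.3292.

d ≈ 0.329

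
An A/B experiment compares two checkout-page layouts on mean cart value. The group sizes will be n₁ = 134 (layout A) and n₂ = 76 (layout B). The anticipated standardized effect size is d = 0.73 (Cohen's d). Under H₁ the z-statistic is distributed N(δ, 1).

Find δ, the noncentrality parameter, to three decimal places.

δ ≈ 5.084

The noncentrality parameter scales effect size by the design's sample-size factor: δ = d / √(1/n₁ + 1/n₂) = 0.73 / √(1/134 + 1/76) = 5.0836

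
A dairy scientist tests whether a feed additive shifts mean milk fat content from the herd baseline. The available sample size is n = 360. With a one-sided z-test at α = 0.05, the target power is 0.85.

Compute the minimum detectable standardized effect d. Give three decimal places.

Need Φ(δ − 1.645) = 0.85, so δ = 1.645 + 1.036 = 2.681.
δ = d·√n ⇒ d = δ/√n = 2.681/√360 = 0.1413.

d ≈ 0.141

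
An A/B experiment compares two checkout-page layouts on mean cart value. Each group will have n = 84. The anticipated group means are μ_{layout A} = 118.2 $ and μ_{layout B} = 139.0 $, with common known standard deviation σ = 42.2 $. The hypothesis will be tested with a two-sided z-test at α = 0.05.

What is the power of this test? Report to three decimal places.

Power ≈ 0.891

Standardized effect: d = |μ_{layout A} − μ_{layout B}| / σ = |118.2 − 139.0| / 42.2 = 0.4929
Noncentrality parameter: δ = d·√(n/2) = 0.4929 × √(84/2) = 3.1943
Critical value for a two-sided test at α = 0.05: z_{α/2} = 1.960.
Power = Φ(δ − 1.960) + Φ(−δ − 1.960) = Φ(1.234) + Φ(-5.154) = 0.8915 + 0.0000 = 0.8915.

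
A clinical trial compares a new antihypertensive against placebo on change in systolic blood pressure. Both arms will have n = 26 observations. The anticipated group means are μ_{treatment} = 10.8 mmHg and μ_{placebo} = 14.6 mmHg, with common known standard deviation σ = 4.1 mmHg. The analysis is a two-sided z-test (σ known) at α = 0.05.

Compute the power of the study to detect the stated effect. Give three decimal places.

Power ≈ 0.916

Standardized effect: d = |μ_{treatment} − μ_{placebo}| / σ = |10.8 − 14.6| / 4.1 = 0.9268
Noncentrality parameter: δ = d·√(n/2) = 0.9268 × √(26/2) = 3.3417
Two-sided α = 0.05 → critical value z_{0.025} = 1.960.
Power = Φ(δ − 1.960) + Φ(−δ − 1.960) = Φ(1.382) + Φ(-5.302) = 0.9165 + 0.0000 = 0.9165.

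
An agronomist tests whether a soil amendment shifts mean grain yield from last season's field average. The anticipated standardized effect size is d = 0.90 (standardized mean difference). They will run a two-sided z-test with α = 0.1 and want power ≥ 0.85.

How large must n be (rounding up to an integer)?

For power 0.85 need Φ(δ − z_{0.05}) = 0.85, so δ = z_{0.05} + z_{0.15} = 1.645 + 1.036 = 2.681.
(For δ > 0 the lower-tail rejection region contributes negligibly to power, so the one-term inversion is standard.)
δ = d·√n ⇒ n = (δ/d)² = (2.681 / 0.90)² = 8.88.
Rounding up, n = 9.

n = 9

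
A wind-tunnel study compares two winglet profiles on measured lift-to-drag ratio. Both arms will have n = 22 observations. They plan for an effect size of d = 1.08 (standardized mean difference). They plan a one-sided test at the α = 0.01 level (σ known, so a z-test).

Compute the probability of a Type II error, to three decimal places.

β ≈ 0.105

Noncentrality parameter: δ = d·√(n/2) = 1.08 × √(22/2) = 3.5820
One-sided α = 0.01 → critical value z_{0.01} = 2.326.
Power = Φ(δ − 2.326) = Φ(1.256) = 0.8954.
Type II error: β = 1 − power = 1 − 0.8954 = 0.1046.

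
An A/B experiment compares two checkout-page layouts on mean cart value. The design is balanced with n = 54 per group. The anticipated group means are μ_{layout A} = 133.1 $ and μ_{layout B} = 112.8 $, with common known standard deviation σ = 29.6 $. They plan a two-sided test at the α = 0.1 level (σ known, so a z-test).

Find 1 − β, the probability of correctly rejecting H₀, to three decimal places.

Power ≈ 0.972

Standardized effect: d = |μ_{layout A} − μ_{layout B}| / σ = |133.1 − 112.8| / 29.6 = 0.6858
Noncentrality parameter: δ = d·√(n/2) = 0.6858 × √(54/2) = 3.5636
Two-sided α = 0.1 → critical value z_{0.05} = 1.645.
Power = Φ(δ − 1.645) + Φ(−δ − 1.645) = Φ(1.919) + Φ(-5.208) = 0.9725 + 0.0000 = 0.9725.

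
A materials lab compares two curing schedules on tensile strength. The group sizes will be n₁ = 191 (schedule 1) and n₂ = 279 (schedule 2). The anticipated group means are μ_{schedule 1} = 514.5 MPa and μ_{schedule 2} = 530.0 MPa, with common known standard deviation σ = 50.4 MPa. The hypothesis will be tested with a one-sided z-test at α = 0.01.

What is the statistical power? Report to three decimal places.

Power ≈ 0.829

Standardized effect: d = |μ_{schedule 1} − μ_{schedule 2}| / σ = |514.5 − 530.0| / 50.4 = 0.3075
Noncentrality parameter: λ = d / √(1/n₁ + 1/n₂) = 0.3075 / √(1/191 + 1/279) = 3.2747
Critical value for a one-sided test at α = 0.01: z_α = 2.326.
Power = P(Z > 2.326 − λ) = Φ(0.948) = 0.8285.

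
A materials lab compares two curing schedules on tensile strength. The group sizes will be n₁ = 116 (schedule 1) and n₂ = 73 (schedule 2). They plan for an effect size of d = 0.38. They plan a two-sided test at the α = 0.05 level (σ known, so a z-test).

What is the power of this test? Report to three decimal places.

Noncentrality parameter: δ = d / √(1/n₁ + 1/n₂) = 0.38 / √(1/116 + 1/73) = 2.5436
Two-sided α = 0.05 → critical value z_{0.025} = 1.960.
Power = Φ(δ − 1.960) + Φ(−δ − 1.960) = Φ(0.584) + Φ(-4.504) = 0.7203 + 0.0000 = 0.7203.

Power ≈ 0.720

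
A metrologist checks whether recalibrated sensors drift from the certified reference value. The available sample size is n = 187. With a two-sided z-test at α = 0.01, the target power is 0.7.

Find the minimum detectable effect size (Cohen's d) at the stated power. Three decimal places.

Required noncentrality: δ = z_{0.005} + z_{0.30} = 2.576 + 0.524 = 3.100.
(Lower-tail contribution to power is negligible for δ > 0.)
δ = d·√n ⇒ d = δ/√n = 3.100/√187 = 0.2267.

d ≈ 0.227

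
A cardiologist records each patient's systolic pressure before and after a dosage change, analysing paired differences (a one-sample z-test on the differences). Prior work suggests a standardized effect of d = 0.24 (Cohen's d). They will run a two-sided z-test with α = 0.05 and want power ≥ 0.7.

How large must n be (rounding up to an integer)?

n = 108

For power 0.7 need Φ(δ − z_{0.025}) = 0.7, so δ = z_{0.025} + z_{0.30} = 1.960 + 0.524 = 2.484.
(For δ > 0 the lower-tail rejection region contributes negligibly to power, so the one-term inversion is standard.)
δ = d·√n ⇒ n = (δ/d)² = (2.484 / 0.24)² = 107.15.
Round up to the next whole unit.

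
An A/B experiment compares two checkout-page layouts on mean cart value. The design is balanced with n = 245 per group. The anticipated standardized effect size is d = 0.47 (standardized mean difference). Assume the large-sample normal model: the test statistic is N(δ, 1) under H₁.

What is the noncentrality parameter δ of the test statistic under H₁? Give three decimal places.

δ = d·√(n/2) = 0.47 × √(245/2) = 5.2019

δ ≈ 5.202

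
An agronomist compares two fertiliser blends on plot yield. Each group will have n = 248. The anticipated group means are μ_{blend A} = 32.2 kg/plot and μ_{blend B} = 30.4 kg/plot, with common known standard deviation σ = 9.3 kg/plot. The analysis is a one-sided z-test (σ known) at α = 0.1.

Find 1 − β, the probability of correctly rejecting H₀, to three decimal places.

Power ≈ 0.809

Standardized effect: d = |μ_{blend A} − μ_{blend B}| / σ = |32.2 − 30.4| / 9.3 = 0.1935
Noncentrality parameter: δ = d·√(n/2) = 0.1935 × √(248/2) = 2.1553
Critical value for a one-sided test at α = 0.1: z_α = 1.282.
Power = Φ(δ − 1.282) = Φ(0.874) = 0.8089.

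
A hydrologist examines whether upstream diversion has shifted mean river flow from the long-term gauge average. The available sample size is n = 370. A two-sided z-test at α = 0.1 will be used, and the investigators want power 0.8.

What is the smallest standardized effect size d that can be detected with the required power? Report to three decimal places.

Required noncentrality: δ = z_{0.05} + z_{0.20} = 1.645 + 0.842 = 2.486.
(Lower-tail contribution to power is negligible for δ > 0.)
δ = d·√n ⇒ d = δ/√n = 2.486/√370 = 0.1293.

d ≈ 0.129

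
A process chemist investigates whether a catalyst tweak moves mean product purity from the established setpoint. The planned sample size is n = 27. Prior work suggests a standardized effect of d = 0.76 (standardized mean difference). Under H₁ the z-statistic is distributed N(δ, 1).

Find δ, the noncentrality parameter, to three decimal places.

The noncentrality parameter scales effect size by the design's sample-size factor: δ = d·√n = 0.76 × √27 = 3.9491

δ ≈ 3.949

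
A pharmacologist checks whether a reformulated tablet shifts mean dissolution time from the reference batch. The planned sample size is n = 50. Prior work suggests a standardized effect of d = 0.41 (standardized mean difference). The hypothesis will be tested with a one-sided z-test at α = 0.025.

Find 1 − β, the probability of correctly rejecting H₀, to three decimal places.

Noncentrality parameter: δ = d·√n = 0.41 × √50 = 2.8991
One-sided α = 0.025 → critical value z_{0.025} = 1.960.
Power = P(Z > 1.960 − δ) = Φ(0.939) = 0.8262.

Power ≈ 0.826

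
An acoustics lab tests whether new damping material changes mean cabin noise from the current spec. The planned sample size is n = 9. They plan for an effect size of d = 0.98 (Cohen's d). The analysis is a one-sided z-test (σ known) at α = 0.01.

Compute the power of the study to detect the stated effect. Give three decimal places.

Power ≈ 0.730

Noncentrality parameter: δ = d·√n = 0.98 × √9 = 2.9400
One-sided α = 0.01 → critical value z_{0.01} = 2.326.
Power = Φ(δ − 2.326) = Φ(0.614) = 0.7303.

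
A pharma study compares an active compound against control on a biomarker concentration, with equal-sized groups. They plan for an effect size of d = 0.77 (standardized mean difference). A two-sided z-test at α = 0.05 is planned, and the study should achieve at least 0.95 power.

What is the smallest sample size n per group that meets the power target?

n = 44 per group

For power 0.95 need Φ(δ − z_{0.025}) = 0.95, so δ = z_{0.025} + z_{0.05} = 1.960 + 1.645 = 3.605.
(The Φ(−δ − z_{α/2}) term is vanishingly small for δ > 0 and is dropped in the standard sample-size formula.)
δ = d·√(n/2) ⇒ n = 2(δ/d)² = 2 × (3.605 / 0.77)² = 43.83.
Round up to the next whole unit.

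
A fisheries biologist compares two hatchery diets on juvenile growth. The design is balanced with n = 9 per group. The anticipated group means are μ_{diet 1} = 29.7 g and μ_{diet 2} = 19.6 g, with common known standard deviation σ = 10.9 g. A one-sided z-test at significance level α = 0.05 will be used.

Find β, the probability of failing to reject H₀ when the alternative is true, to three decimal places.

Standardized effect: d = |μ_{diet 1} − μ_{diet 2}| / σ = |29.7 − 19.6| / 10.9 = 0.9266
Noncentrality parameter: δ = d·√(n/2) = 0.9266 × √(9/2) = 1.9656
One-sided α = 0.05 → critical value z_{0.05} = 1.645.
Power = P(Z > 1.645 − δ) = Φ(0.321) = 0.6258.
Type II error: β = 1 − power = 1 − 0.6258 = 0.3742.

β ≈ 0.374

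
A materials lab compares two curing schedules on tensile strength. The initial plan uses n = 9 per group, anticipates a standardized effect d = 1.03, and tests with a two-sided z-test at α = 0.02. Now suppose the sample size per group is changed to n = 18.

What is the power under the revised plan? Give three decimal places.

Power ≈ 0.777

With n = 18 per group: δ = d·√(n/2) = 1.03 × √(18/2) = 3.0900. Critical value z_{0.01} = 2.326.
Revised power = Φ(δ − 2.326) + Φ(−δ − 2.326) = Φ(0.764) + Φ(-5.416) = 0.7775 + 0.0000 = 0.7775.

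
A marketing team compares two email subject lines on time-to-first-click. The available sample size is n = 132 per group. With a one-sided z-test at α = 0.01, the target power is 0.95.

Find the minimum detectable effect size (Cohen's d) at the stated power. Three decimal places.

d ≈ 0.489

Required noncentrality: δ = z_{0.01} + z_{0.05} = 2.326 + 1.645 = 3.971.
δ = d·√(n/2) ⇒ d = δ/√(n/2) = 3.971/√(132/2) = 0.4888.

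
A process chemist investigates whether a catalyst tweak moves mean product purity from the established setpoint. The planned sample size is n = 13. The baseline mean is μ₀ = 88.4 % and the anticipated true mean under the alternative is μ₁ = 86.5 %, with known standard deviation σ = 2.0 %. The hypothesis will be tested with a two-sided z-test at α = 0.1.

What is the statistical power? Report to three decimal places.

Power ≈ 0.962

Standardized effect: d = |μ₁ − μ₀| / σ = |86.5 − 88.4| / 2.0 = 0.9500
Noncentrality parameter: δ = d·√n = 0.9500 × √13 = 3.4253
Critical value for a two-sided test at α = 0.1: z_{α/2} = 1.645.
Power = Φ(δ − 1.645) + Φ(−δ − 1.645) = Φ(1.780) + Φ(-5.070) = 0.9625 + 0.0000 = 0.9625.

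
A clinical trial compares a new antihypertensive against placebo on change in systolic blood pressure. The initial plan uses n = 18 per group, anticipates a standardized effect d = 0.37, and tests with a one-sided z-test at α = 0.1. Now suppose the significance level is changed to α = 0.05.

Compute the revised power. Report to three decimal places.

δ = d·√(n/2) = 0.37 × √(18/2) = 1.1100 (unchanged). New critical value: z_{0.05} = 1.645.
Revised power = P(Z > 1.645 − δ) = Φ(-0.535) = 0.2964.

Power ≈ 0.296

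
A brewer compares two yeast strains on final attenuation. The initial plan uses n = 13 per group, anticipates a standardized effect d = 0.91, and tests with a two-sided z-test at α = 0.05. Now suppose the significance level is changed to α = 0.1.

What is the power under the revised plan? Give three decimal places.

Power ≈ 0.750

δ = d·√(n/2) = 0.91 × √(13/2) = 2.3201 (unchanged). New critical value: z_{0.05} = 1.645.
Revised power = Φ(δ − 1.645) + Φ(−δ − 1.645) = Φ(0.675) + Φ(-3.965) = 0.7502 + 0.0000 = 0.7503.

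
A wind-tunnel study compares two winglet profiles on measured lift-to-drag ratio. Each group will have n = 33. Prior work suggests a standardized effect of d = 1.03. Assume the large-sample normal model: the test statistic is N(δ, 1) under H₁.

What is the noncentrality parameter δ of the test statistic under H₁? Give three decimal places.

The noncentrality parameter scales effect size by the design's sample-size factor: δ = d·√(n/2) = 1.03 × √(33/2) = 4.1839

δ ≈ 4.184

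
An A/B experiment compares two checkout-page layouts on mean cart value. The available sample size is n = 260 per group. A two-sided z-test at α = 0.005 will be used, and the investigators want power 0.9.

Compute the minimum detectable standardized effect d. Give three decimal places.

Required noncentrality: δ = z_{0.0025} + z_{0.10} = 2.807 + 1.282 = 4.089.
(The second rejection-region term Φ(−δ − z_{α/2}) is negligible and dropped.)
δ = d·√(n/2) ⇒ d = δ/√(n/2) = 4.089/√(260/2) = 0.3586.

d ≈ 0.359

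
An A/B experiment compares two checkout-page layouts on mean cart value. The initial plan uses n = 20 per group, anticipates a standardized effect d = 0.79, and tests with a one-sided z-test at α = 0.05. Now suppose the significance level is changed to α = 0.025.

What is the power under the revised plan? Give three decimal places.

Power ≈ 0.705

δ = d·√(n/2) = 0.79 × √(20/2) = 2.4982 (unchanged). New critical value: z_{0.025} = 1.960.
Revised power = P(Z > 1.960 − δ) = Φ(0.538) = 0.7048.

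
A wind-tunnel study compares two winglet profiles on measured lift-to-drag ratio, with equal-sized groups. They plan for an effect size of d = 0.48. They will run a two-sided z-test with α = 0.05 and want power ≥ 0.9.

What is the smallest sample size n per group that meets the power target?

n = 92 per group

For power 0.9 need Φ(δ − z_{0.025}) = 0.9, so δ = z_{0.025} + z_{0.10} = 1.960 + 1.282 = 3.242.
(The Φ(−δ − z_{α/2}) term is vanishingly small for δ > 0 and is dropped in the standard sample-size formula.)
δ = d·√(n/2) ⇒ n = 2(δ/d)² = 2 × (3.242 / 0.48)² = 91.21.
Rounding up, n = 92 per group.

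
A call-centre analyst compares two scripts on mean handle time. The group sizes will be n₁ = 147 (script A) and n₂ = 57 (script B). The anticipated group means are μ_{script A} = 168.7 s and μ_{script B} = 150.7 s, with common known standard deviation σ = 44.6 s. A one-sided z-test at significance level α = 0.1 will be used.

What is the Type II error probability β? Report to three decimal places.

Standardized effect: d = |μ_{script A} − μ_{script B}| / σ = |168.7 − 150.7| / 44.6 = 0.4036
Noncentrality parameter: δ = d / √(1/n₁ + 1/n₂) = 0.4036 / √(1/147 + 1/57) = 2.5865
One-sided α = 0.1 → critical value z_{0.1} = 1.282.
Power = P(Z > 1.282 − δ) = Φ(1.305) = 0.9041.
Type II error: β = 1 − power = 1 − 0.9041 = 0.0959.

β ≈ 0.096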